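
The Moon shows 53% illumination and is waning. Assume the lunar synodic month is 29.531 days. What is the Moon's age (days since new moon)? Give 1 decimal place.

From f = (1 − cos θ)/2: cos θ = 1 − 2×0.53 = -0.060; arccos → 93.4°.
Since the Moon is past full (waning), take the reflex angle: θ = 360° − 93.4° = 266.6°.
At 360°/29.531 d per day, 266.6° corresponds to 21.87 days.

21.9 days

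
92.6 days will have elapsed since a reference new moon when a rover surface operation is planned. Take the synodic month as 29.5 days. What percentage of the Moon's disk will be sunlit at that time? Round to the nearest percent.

Reduce mod P: 92.6 − 3×29.5 = 4.10 d into the current lunation.
Phase angle: θ = 360°·(4.10 d)/(29.5 d) = 50.0°.
cos 50.0° = 0.642, so f = (1 − 0.642)/2 = 0.179, so 18%.

18%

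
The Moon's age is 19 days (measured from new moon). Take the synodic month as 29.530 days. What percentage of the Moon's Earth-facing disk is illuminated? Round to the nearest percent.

81%

Elongation θ = 360° × 19/29.530 ≈ 231.6°.
cos 231.6° = (-0.621), so f = (1 − (-0.621))/2 = 0.810, so 81%.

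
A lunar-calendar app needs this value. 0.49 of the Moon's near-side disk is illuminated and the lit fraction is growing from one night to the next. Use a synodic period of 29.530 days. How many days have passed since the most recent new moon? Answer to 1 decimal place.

7.3 days

cos θ = 1 − 2f = 0.020, giving a principal value of 88.9°.
The Moon is waxing (0°–180°), so θ = 88.9° directly.
That fraction of the synodic month is 88.9/360 × 29.530 d ≈ 7.29 d.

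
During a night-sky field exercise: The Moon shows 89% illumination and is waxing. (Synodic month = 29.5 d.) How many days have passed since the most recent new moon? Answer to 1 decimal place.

Invert f = (1 − cos θ)/2 to get cos θ = 1 − 2(0.89) = -0.780, hence θ₀ = arccos -0.780 = 141.3°.
The Moon is waxing (0°–180°), so θ = 141.3° directly.
At 360°/29.5 d per day, 141.3° corresponds to 11.58 days.

11.6 days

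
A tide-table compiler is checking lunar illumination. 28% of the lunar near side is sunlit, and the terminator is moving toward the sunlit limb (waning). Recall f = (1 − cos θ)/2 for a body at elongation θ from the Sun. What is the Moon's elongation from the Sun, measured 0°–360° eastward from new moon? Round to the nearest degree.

296°

Invert f = (1 − cos θ)/2 to get cos θ = 1 − 2(0.28) = 0.440, hence θ₀ = arccos 0.440 = 63.9°.
Waning ⇒ past full, so θ = 360° − 63.9° = 296.1°.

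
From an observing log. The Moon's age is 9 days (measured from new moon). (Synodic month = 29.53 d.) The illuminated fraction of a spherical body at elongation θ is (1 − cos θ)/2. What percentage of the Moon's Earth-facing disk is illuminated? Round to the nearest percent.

67%

Phase angle: θ = 360°·(9 d)/(29.53 d) = 109.7°.
Illuminated fraction = (1 − cos 109.7°)/2 = (1 − (-0.337))/2 ≈ 0.669, so 67%.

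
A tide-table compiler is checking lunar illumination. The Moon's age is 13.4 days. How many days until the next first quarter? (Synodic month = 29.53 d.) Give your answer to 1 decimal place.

First quarter is 0.25 of the way through the cycle: age 0.25 × 29.53 = 7.383 d.
Already past this cycle's first quarter; the next is at 7.383 + 29.53 = 36.913 d, so 36.913 − 13.4 = 23.513 days.

23.5 days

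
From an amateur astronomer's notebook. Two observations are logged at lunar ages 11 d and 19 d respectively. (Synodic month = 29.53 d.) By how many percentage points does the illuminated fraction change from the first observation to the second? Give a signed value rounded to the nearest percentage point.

First observation: θ = 360°·11/29.53 = 134.1°, so f = 0.848.
Second observation: θ = 231.6°, f = 0.810.
Δf = 0.810 − 0.848 = -0.038, i.e. -4 pp.

-4 percentage points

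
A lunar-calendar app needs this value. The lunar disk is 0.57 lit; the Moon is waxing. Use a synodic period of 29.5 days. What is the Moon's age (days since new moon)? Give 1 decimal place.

8.0 days

From f = (1 − cos θ)/2: cos θ = 1 − 2×0.57 = -0.140; arccos → 98.0°.
The Moon is waxing (0°–180°), so θ = 98.0° directly.
That fraction of the synodic month is 98.0/360 × 29.5 d ≈ 8.03 d.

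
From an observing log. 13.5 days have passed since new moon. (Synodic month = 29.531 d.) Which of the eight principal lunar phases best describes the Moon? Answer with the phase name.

θ ≈ 360° × 13.5/29.531 = 165°, which falls in the full moon sector.

full moon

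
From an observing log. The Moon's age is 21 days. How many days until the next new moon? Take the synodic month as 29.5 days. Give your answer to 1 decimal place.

8.5 days

The next new moon completes the synodic month: 29.5 − 21 = 8.500 days.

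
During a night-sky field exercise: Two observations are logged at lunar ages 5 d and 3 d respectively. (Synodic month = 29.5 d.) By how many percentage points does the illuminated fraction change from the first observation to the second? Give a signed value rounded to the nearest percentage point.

First observation: θ = 360°·5/29.5 = 61.0°, so f = 0.258.
Second observation: θ = 36.6°, f = 0.099.
Δf = 0.099 − 0.258 = -0.159, i.e. -16 pp.

-16 pp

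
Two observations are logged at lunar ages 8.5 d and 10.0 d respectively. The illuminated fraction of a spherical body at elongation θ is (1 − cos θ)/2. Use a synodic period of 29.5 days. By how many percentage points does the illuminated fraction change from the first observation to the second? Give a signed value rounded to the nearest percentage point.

First observation: θ = 360°·8.5/29.5 = 103.7°, so f = 0.619.
Second observation: θ = 122.0°, f = 0.765.
Δf = 0.765 − 0.619 = +0.147, i.e. +15 pp.

+15 pp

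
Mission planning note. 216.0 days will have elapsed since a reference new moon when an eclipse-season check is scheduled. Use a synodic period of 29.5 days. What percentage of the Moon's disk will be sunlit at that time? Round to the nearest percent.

72%

216.0/29.5 = 7.322 lunations, so 7 complete cycles and 9.50 d into the next.
Phase angle: θ = 360°·(9.50 d)/(29.5 d) = 115.9°.
Illuminated fraction = (1 − cos 115.9°)/2 = (1 − (-0.437))/2 ≈ 0.719, so 72%.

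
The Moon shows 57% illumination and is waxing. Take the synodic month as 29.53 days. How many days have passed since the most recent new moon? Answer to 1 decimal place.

8.0 days

Invert f = (1 − cos θ)/2 to get cos θ = 1 − 2(0.57) = -0.140, hence θ₀ = arccos -0.140 = 98.0°.
Before full moon the principal value applies: θ = 98.0°.
Age = 29.53 × 98.0°/360° ≈ 8.04 days.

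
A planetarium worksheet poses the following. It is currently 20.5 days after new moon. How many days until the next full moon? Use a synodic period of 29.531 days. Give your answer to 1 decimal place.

23.8 days

Full moon is 0.5 of the way through the cycle: age 0.5 × 29.531 = 14.765 d.
This lunation's full moon (14.765 d) has passed, so add one period: 44.296 − 20.5 = 23.796 days.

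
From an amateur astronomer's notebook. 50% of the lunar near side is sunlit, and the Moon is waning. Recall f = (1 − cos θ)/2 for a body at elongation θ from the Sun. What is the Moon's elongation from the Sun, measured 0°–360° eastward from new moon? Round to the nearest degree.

Invert f = (1 − cos θ)/2 to get cos θ = 1 − 2(0.50) = 0.000, hence θ₀ = arccos 0.000 = 90.0°.
Since the Moon is past full (waning), take the reflex angle: θ = 360° − 90.0° = 270.0°.

270°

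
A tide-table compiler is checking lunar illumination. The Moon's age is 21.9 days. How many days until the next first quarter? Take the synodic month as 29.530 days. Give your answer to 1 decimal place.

First quarter occurs at elongation 90°, i.e. at age 29.530 × 90/360 = 7.383 d.
This lunation's first quarter (7.383 d) has passed, so add one period: 36.913 − 21.9 = 15.013 days.

15.0 days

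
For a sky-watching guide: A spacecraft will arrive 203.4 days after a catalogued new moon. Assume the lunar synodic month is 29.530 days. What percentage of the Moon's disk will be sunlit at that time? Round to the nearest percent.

Reduce mod P: 203.4 − 6×29.530 = 26.22 d into the current lunation.
Elongation θ = 360° × 26.22/29.530 ≈ 319.6°.
Illuminated fraction = (1 − cos 319.6°)/2 = (1 − 0.762)/2 ≈ 0.119, so 12%.

12%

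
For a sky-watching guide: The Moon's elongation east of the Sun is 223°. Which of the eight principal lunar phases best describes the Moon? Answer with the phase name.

The waning gibbous sector spans roughly 202°–248°; 223° falls inside it.

waning gibbous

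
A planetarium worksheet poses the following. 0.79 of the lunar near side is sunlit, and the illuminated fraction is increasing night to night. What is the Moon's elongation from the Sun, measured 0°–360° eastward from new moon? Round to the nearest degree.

125°

From f = (1 − cos θ)/2: cos θ = 1 − 2×0.79 = -0.580; arccos → 125.5°.
Waxing ⇒ before full, so θ = 125.5°.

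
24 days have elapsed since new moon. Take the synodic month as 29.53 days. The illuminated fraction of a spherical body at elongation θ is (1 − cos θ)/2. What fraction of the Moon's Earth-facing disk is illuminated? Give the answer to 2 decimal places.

Elongation θ = 360° × 24/29.53 ≈ 292.6°.
cos 292.6° = 0.384, so f = (1 − 0.384)/2 = 0.308.

0.31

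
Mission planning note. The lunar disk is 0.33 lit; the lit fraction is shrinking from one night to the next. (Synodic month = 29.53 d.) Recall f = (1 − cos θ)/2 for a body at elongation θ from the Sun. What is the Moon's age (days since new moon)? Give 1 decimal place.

23.8 days

cos θ = 1 − 2f = 0.340, giving a principal value of 70.1°.
Waning ⇒ past full, so θ = 360° − 70.1° = 289.9°.
Age = 29.53 × 289.9°/360° ≈ 23.78 days.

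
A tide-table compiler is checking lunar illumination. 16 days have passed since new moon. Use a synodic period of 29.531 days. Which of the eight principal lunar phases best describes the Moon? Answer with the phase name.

At 16/29.531 of the cycle, θ ≈ 195° — the full moon range.

full moon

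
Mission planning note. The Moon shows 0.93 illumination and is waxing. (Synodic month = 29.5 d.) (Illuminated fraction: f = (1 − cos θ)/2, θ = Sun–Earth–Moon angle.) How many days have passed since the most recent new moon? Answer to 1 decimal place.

Invert f = (1 − cos θ)/2 to get cos θ = 1 − 2(0.93) = -0.860, hence θ₀ = arccos -0.860 = 149.3°.
Before full moon the principal value applies: θ = 149.3°.
Age = 29.5 × 149.3°/360° ≈ 12.24 days.

12.2 days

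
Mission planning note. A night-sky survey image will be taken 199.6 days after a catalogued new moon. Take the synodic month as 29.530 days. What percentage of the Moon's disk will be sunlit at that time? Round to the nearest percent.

47%

199.6 d spans 6 complete synodic months (6 × 29.530 = 177.18 d) plus 22.42 d.
Elongation θ = 360° × 22.42/29.530 ≈ 273.3°.
cos 273.3° = 0.058, so f = (1 − 0.058)/2 = 0.471, so 47%.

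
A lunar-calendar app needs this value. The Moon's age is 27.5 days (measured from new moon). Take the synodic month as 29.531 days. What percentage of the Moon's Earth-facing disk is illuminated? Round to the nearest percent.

5%

The Moon has covered 27.5/29.531 of its cycle, so θ ≈ 360° × 27.5/29.531 = 335.2°.
With cos θ = 0.908, the lit fraction is (1 − 0.908)/2 ≈ 0.046, so 5%.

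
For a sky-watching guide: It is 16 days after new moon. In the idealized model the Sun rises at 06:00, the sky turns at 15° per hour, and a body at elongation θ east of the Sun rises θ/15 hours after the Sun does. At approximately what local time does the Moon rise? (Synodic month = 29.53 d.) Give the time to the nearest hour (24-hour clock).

Phase angle: θ = 360°·(16 d)/(29.53 d) = 195.1°.
At 15° of sky rotation per hour, 195.1° corresponds to a 13.00 h lag.
06:00 + 13.00 h ≈ 19:00 → 19:00 to the nearest hour.

19:00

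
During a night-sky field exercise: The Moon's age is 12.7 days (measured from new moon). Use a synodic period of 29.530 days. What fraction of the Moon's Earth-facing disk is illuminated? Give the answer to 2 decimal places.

The Moon has covered 12.7/29.530 of its cycle, so θ ≈ 360° × 12.7/29.530 = 154.8°.
Illuminated fraction = (1 − cos 154.8°)/2 = (1 − (-0.905))/2 ≈ 0.953.

0.95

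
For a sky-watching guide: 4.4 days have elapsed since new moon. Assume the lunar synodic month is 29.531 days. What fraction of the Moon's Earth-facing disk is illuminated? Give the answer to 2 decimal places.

Phase angle: θ = 360°·(4.4 d)/(29.531 d) = 53.6°.
Illuminated fraction = (1 − cos 53.6°)/2 = (1 − 0.593)/2 ≈ 0.204.

0.20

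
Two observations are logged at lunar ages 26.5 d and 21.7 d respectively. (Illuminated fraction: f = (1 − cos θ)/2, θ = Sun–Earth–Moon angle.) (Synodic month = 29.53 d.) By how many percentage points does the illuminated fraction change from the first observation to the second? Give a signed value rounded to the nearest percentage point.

+45 percentage points

First observation: θ = 360°·26.5/29.53 = 323.1°, so f = 0.100.
Second observation: θ = 264.5°, f = 0.548.
Δf = 0.548 − 0.100 = +0.447, i.e. +45 pp.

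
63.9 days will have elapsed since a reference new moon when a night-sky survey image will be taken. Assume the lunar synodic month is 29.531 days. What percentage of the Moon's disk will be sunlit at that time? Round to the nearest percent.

24%

63.9 d spans 2 complete synodic months (2 × 29.531 = 59.06 d) plus 4.84 d.
Elongation θ = 360° × 4.84/29.531 ≈ 59.0°.
With cos θ = 0.515, the lit fraction is (1 − 0.515)/2 ≈ 0.242, so 24%.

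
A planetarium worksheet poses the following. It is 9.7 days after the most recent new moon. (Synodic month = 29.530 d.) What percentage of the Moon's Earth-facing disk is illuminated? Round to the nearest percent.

74%

Phase angle: θ = 360°·(9.7 d)/(29.530 d) = 118.3°.
With cos θ = (-0.473), the lit fraction is (1 − (-0.473))/2 ≈ 0.737, so 74%.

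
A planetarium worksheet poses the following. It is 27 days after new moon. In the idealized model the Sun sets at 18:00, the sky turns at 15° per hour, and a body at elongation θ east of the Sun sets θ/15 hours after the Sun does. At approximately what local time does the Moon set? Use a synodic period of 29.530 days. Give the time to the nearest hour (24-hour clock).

Elongation θ = 360° × 27/29.530 ≈ 329.2°.
At 15° of sky rotation per hour, 329.2° corresponds to a 21.94 h lag.
18:00 + 21.94 h ≈ 15:57 → 16:00 to the nearest hour.

16:00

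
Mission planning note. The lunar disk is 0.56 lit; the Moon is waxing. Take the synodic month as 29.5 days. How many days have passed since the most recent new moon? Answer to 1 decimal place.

7.9 days

cos θ = 1 − 2f = -0.120, giving a principal value of 96.9°.
Before full moon the principal value applies: θ = 96.9°.
Age = 29.5 × 96.9°/360° ≈ 7.94 days.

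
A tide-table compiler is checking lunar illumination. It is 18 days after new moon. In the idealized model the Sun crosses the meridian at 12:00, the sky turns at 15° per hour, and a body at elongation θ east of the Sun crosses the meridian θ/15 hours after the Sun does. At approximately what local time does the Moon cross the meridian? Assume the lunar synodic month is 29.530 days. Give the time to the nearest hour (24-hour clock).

03:00

Elongation θ = 360° × 18/29.530 ≈ 219.4°.
At 15° of sky rotation per hour, 219.4° corresponds to a 14.63 h lag.
12:00 + 14.63 h ≈ 02:38 → 03:00 to the nearest hour.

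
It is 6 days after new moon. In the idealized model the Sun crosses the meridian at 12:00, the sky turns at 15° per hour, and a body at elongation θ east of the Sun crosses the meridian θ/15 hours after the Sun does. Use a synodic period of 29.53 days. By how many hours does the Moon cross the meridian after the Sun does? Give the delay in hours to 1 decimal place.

Elongation θ = 360° × 6/29.53 ≈ 73.1°.
At 15° of sky rotation per hour, 73.1° corresponds to a 4.88 h lag.
So the Moon crosses the meridian 4.88 h after the Sun.

4.9 h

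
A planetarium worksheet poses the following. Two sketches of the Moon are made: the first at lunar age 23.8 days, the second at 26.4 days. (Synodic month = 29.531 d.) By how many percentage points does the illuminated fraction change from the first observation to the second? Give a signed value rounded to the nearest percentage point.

θ₁ = 360° × 23.8/29.531 = 290.1°, f₁ = (1 − cos θ₁)/2 = 0.328.
θ₂ = 360° × 26.4/29.531 = 321.8°, f₂ = (1 − cos θ₂)/2 = 0.107.
Change = f₂ − f₁ = -0.221 → -22 percentage points.

-22 pp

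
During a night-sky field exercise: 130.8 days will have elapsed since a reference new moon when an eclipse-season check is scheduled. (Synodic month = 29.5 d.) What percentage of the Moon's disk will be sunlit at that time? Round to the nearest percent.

130.8 d spans 4 complete synodic months (4 × 29.5 = 118.00 d) plus 12.80 d.
Phase angle: θ = 360°·(12.80 d)/(29.5 d) = 156.2°.
Illuminated fraction = (1 − cos 156.2°)/2 = (1 − (-0.915))/2 ≈ 0.957, so 96%.

96%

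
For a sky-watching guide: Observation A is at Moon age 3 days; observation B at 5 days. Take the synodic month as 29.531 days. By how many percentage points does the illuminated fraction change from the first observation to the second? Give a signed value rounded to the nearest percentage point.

θ₁ = 360° × 3/29.531 = 36.6°, f₁ = (1 − cos θ₁)/2 = 0.098.
θ₂ = 360° × 5/29.531 = 61.0°, f₂ = (1 − cos θ₂)/2 = 0.257.
Change = f₂ − f₁ = +0.159 → +16 percentage points.

+16 pp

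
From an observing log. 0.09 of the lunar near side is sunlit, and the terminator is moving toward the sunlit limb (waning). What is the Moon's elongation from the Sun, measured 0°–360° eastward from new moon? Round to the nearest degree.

325°

From f = (1 − cos θ)/2: cos θ = 1 − 2×0.09 = 0.820; arccos → 34.9°.
A waning Moon lies in 180°–360°, so θ = 360° − 34.9° = 325.1°.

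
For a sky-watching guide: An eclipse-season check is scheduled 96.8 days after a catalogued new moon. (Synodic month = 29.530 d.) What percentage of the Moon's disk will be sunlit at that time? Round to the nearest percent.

59%

96.8/29.530 = 3.278 lunations, so 3 complete cycles and 8.21 d into the next.
Phase angle: θ = 360°·(8.21 d)/(29.530 d) = 100.1°.
cos 100.1° = (-0.175), so f = (1 − (-0.175))/2 = 0.588, so 59%.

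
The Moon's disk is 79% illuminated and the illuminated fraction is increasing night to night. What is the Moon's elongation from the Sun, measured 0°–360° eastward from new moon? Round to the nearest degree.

125°

cos θ = 1 − 2f = -0.580, giving a principal value of 125.5°.
Waxing ⇒ before full, so θ = 125.5°.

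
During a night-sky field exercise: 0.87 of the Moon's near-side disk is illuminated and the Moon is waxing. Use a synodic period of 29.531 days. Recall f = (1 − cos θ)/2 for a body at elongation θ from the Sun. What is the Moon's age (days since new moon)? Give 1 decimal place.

11.3 days

cos θ = 1 − 2f = -0.740, giving a principal value of 137.7°.
The Moon is waxing (0°–180°), so θ = 137.7° directly.
That fraction of the synodic month is 137.7/360 × 29.531 d ≈ 11.30 d.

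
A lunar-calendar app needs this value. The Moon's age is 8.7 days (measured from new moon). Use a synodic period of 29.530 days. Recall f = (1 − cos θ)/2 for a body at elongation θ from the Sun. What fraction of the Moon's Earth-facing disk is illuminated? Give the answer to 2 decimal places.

Phase angle: θ = 360°·(8.7 d)/(29.530 d) = 106.1°.
With cos θ = (-0.277), the lit fraction is (1 − (-0.277))/2 ≈ 0.638.

0.64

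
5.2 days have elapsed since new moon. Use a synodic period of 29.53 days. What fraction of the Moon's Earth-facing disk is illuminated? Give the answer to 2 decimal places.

The Moon has covered 5.2/29.53 of its cycle, so θ ≈ 360° × 5.2/29.53 = 63.4°.
cos 63.4° = 0.448, so f = (1 − 0.448)/2 = 0.276.

0.28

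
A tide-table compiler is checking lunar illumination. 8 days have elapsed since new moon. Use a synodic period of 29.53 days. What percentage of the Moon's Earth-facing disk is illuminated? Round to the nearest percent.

57%

Elongation θ = 360° × 8/29.53 ≈ 97.5°.
Illuminated fraction = (1 − cos 97.5°)/2 = (1 − (-0.131))/2 ≈ 0.566, so 57%.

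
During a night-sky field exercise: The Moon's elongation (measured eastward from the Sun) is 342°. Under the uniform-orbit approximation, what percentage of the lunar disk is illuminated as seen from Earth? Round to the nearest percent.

2%

cos 342° = 0.951, so f = (1 − 0.951)/2 = 0.024, i.e. 2%.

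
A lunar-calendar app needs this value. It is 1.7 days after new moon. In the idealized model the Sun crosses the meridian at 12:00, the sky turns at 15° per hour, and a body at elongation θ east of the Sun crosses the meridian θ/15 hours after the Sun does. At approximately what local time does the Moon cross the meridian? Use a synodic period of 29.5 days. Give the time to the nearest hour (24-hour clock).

13:00

Elongation θ = 360° × 1.7/29.5 ≈ 20.7°.
Delay after the Sun = 20.7° / (15°/h) ≈ 1.38 h.
12:00 + 1.38 h ≈ 13:23 → 13:00 to the nearest hour.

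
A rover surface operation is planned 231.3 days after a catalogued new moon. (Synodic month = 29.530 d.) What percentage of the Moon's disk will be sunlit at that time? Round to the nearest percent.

25%

Reduce mod P: 231.3 − 7×29.530 = 24.59 d into the current lunation.
Phase angle: θ = 360°·(24.59 d)/(29.530 d) = 299.8°.
With cos θ = 0.497, the lit fraction is (1 − 0.497)/2 ≈ 0.252, so 25%.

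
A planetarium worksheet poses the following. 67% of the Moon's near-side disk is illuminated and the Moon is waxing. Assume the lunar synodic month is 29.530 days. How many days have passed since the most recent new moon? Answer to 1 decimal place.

cos θ = 1 − 2f = -0.340, giving a principal value of 109.9°.
Before full moon the principal value applies: θ = 109.9°.
At 360°/29.530 d per day, 109.9° corresponds to 9.01 days.

9.0 days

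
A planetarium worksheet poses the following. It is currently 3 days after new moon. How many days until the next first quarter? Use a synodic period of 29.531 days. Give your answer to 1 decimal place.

4.4 days

First quarter is 0.25 of the way through the cycle: age 0.25 × 29.531 = 7.383 d.
That is 7.383 − 3 = 4.383 days ahead.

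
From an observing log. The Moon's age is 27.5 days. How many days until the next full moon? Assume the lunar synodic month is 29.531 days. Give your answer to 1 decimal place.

16.8 days

Full moon is 0.5 of the way through the cycle: age 0.5 × 29.531 = 14.765 d.
Already past this cycle's full moon; the next is at 14.765 + 29.531 = 44.296 d, so 44.296 − 27.5 = 16.796 days.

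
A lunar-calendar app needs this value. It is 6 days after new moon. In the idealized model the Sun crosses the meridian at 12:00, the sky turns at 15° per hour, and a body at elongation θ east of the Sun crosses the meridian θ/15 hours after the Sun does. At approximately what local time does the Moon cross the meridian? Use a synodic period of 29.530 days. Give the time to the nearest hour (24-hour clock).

17:00

The Moon has covered 6/29.530 of its cycle, so θ ≈ 360° × 6/29.530 = 73.1°.
At 15° of sky rotation per hour, 73.1° corresponds to a 4.88 h lag.
12:00 + 4.88 h ≈ 16:53 → 17:00 to the nearest hour.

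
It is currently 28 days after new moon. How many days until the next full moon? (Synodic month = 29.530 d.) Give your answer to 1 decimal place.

Full moon occurs at elongation 180°, i.e. at age 29.530 × 180/360 = 14.765 d.
Already past this cycle's full moon; the next is at 14.765 + 29.530 = 44.295 d, so 44.295 − 28 = 16.295 days.

16.3 days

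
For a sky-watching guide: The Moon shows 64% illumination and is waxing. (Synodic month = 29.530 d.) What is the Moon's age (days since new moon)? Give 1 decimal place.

8.7 days

cos θ = 1 − 2f = -0.280, giving a principal value of 106.3°.
Waxing ⇒ before full, so θ = 106.3°.
At 360°/29.530 d per day, 106.3° corresponds to 8.72 days.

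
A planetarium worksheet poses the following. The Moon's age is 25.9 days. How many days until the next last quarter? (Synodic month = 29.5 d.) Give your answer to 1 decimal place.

25.7 days

Last quarter occurs at elongation 270°, i.e. at age 29.5 × 270/360 = 22.125 d.
This lunation's last quarter (22.125 d) has passed, so add one period: 51.625 − 25.9 = 25.725 days.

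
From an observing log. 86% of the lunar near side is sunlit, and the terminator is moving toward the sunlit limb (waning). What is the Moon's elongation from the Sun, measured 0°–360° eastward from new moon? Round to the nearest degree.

224°

From f = (1 − cos θ)/2: cos θ = 1 − 2×0.86 = -0.720; arccos → 136.1°.
Since the Moon is past full (waning), take the reflex angle: θ = 360° − 136.1° = 223.9°.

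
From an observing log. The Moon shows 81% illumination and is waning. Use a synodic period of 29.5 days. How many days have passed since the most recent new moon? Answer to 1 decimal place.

19.0 days

cos θ = 1 − 2f = -0.620, giving a principal value of 128.3°.
Since the Moon is past full (waning), take the reflex angle: θ = 360° − 128.3° = 231.7°.
At 360°/29.5 d per day, 231.7° corresponds to 18.99 days.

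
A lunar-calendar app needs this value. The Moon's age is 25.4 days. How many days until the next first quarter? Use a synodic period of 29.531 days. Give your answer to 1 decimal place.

First quarter occurs at elongation 90°, i.e. at age 29.531 × 90/360 = 7.383 d.
This lunation's first quarter (7.383 d) has passed, so add one period: 36.914 − 25.4 = 11.514 days.

11.5 days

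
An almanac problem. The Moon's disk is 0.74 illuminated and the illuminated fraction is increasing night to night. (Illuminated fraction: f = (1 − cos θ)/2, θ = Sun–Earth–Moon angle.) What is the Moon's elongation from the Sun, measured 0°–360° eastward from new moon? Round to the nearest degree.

119°

From f = (1 − cos θ)/2: cos θ = 1 − 2×0.74 = -0.480; arccos → 118.7°.
Waxing ⇒ before full, so θ = 118.7°.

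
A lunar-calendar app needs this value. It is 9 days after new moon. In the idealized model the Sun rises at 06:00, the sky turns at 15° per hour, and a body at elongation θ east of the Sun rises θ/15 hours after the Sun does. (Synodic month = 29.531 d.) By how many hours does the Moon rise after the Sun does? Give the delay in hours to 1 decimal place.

The Moon has covered 9/29.531 of its cycle, so θ ≈ 360° × 9/29.531 = 109.7°.
At 15° of sky rotation per hour, 109.7° corresponds to a 7.31 h lag.
So the Moon rises 7.31 h after the Sun.

7.3 h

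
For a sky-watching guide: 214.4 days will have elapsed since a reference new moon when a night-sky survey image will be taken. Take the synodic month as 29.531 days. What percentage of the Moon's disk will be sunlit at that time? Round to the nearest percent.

Reduce mod P: 214.4 − 7×29.531 = 7.68 d into the current lunation.
Phase angle: θ = 360°·(7.68 d)/(29.531 d) = 93.7°.
Illuminated fraction = (1 − cos 93.7°)/2 = (1 − (-0.064))/2 ≈ 0.532, so 53%.

53%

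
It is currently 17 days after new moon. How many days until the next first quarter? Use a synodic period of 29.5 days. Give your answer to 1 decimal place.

First quarter is 0.25 of the way through the cycle: age 0.25 × 29.5 = 7.375 d.
This lunation's first quarter (7.375 d) has passed, so add one period: 36.875 − 17 = 19.875 days.

19.9 days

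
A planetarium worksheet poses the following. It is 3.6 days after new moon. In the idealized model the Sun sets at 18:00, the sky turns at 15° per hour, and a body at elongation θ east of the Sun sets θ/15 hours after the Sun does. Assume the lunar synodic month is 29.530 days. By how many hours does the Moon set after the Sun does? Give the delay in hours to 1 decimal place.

Phase angle: θ = 360°·(3.6 d)/(29.530 d) = 43.9°.
At 15° of sky rotation per hour, 43.9° corresponds to a 2.93 h lag.
So the Moon sets 2.93 h after the Sun.

2.9 h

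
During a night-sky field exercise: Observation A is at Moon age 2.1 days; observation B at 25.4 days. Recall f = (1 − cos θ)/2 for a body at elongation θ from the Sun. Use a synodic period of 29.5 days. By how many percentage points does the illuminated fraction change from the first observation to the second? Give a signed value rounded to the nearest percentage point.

+13 percentage points

First observation: θ = 360°·2.1/29.5 = 25.6°, so f = 0.049.
Second observation: θ = 310.0°, f = 0.179.
Δf = 0.179 − 0.049 = +0.130, i.e. +13 pp.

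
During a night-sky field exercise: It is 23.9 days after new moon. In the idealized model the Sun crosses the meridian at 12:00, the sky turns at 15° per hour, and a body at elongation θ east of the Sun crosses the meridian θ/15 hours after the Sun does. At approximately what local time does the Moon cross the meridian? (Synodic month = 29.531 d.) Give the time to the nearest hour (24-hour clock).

Phase angle: θ = 360°·(23.9 d)/(29.531 d) = 291.4°.
The Moon trails the Sun by θ/15 = 291.4/15 ≈ 19.42 hours.
12:00 + 19.42 h ≈ 07:25 → 07:00 to the nearest hour.

07:00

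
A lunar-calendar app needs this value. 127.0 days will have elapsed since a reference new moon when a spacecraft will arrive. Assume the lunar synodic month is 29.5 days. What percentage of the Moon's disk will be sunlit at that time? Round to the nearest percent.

67%

127.0 d spans 4 complete synodic months (4 × 29.5 = 118.00 d) plus 9.00 d.
Phase angle: θ = 360°·(9.00 d)/(29.5 d) = 109.8°.
cos 109.8° = (-0.339), so f = (1 − (-0.339))/2 = 0.670, so 67%.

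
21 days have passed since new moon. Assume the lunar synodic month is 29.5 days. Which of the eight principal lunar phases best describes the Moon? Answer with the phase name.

θ ≈ 360° × 21/29.5 = 256°, which falls in the last quarter sector.

last quarter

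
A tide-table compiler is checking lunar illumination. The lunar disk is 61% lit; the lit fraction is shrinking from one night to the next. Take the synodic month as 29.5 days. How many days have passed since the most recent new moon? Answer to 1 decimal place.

cos θ = 1 − 2f = -0.220, giving a principal value of 102.7°.
A waning Moon lies in 180°–360°, so θ = 360° − 102.7° = 257.3°.
At 360°/29.5 d per day, 257.3° corresponds to 21.08 days.

21.1 days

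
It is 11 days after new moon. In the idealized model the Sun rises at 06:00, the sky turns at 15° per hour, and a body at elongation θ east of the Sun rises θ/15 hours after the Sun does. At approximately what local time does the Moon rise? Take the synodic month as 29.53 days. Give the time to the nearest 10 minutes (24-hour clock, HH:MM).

Elongation θ = 360° × 11/29.53 ≈ 134.1°.
At 15° of sky rotation per hour, 134.1° corresponds to a 8.94 h lag.
06:00 + 8.940 h ≈ 14:56 → 15:00 to the nearest ten minutes.

15:00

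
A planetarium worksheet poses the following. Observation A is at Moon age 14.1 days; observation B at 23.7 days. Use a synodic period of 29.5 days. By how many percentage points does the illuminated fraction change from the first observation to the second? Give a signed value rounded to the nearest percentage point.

First observation: θ = 360°·14.1/29.5 = 172.1°, so f = 0.995.
Second observation: θ = 289.2°, f = 0.335.
Δf = 0.335 − 0.995 = -0.660, i.e. -66 pp.

-66 pp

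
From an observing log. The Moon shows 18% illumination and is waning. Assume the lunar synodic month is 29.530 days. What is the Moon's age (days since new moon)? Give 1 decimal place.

25.4 days

cos θ = 1 − 2f = 0.640, giving a principal value of 50.2°.
A waning Moon lies in 180°–360°, so θ = 360° − 50.2° = 309.8°.
That fraction of the synodic month is 309.8/360 × 29.530 d ≈ 25.41 d.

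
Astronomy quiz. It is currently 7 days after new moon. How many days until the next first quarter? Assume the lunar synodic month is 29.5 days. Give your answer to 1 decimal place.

0.4 days

First quarter is 0.25 of the way through the cycle: age 0.25 × 29.5 = 7.375 d.
That is 7.375 − 7 = 0.375 days ahead.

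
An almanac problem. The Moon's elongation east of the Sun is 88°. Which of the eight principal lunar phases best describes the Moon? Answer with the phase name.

88° lies in the first quarter sector of the 8-phase cycle.

first quarter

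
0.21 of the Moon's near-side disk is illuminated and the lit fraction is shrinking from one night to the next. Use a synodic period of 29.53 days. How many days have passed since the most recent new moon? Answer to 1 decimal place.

Invert f = (1 − cos θ)/2 to get cos θ = 1 − 2(0.21) = 0.580, hence θ₀ = arccos 0.580 = 54.5°.
Since the Moon is past full (waning), take the reflex angle: θ = 360° − 54.5° = 305.5°.
Age = 29.53 × 305.5°/360° ≈ 25.06 days.

25.1 days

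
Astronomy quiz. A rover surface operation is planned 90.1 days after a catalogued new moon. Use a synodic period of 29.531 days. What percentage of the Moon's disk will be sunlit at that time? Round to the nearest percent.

90.1/29.531 = 3.051 lunations, so 3 complete cycles and 1.51 d into the next.
Phase angle: θ = 360°·(1.51 d)/(29.531 d) = 18.4°.
cos 18.4° = 0.949, so f = (1 − 0.949)/2 = 0.025, so 3%.

3%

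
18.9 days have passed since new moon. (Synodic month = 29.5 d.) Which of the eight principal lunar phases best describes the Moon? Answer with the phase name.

waning gibbous

At 18.9/29.5 of the cycle, θ ≈ 231° — the waning gibbous range.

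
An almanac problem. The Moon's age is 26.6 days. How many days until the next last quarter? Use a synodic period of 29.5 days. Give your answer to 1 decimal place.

25.0 days

Last quarter is 0.75 of the way through the cycle: age 0.75 × 29.5 = 22.125 d.
This lunation's last quarter (22.125 d) has passed, so add one period: 51.625 − 26.6 = 25.025 days.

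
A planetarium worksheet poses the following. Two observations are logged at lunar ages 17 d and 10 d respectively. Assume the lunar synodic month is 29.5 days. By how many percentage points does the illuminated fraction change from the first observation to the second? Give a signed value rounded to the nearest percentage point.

-18 percentage points

θ₁ = 360° × 17/29.5 = 207.5°, f₁ = (1 − cos θ₁)/2 = 0.944.
θ₂ = 360° × 10/29.5 = 122.0°, f₂ = (1 − cos θ₂)/2 = 0.765.
Change = f₂ − f₁ = -0.178 → -18 percentage points.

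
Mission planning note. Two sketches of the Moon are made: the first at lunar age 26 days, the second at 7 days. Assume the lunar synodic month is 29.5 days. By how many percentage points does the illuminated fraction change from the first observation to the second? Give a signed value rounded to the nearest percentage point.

+33 pp

θ₁ = 360° × 26/29.5 = 317.3°, f₁ = (1 − cos θ₁)/2 = 0.133.
θ₂ = 360° × 7/29.5 = 85.4°, f₂ = (1 − cos θ₂)/2 = 0.460.
Change = f₂ − f₁ = +0.327 → +33 percentage points.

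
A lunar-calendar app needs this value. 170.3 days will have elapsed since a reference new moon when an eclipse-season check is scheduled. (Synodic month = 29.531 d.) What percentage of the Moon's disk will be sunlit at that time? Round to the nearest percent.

45%

Reduce mod P: 170.3 − 5×29.531 = 22.65 d into the current lunation.
Elongation θ = 360° × 22.65/29.531 ≈ 276.1°.
Illuminated fraction = (1 − cos 276.1°)/2 = (1 − 0.105)/2 ≈ 0.447, so 45%.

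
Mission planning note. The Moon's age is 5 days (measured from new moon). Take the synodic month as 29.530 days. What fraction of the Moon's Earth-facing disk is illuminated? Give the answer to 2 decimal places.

The Moon has covered 5/29.530 of its cycle, so θ ≈ 360° × 5/29.530 = 61.0°.
cos 61.0° = 0.485, so f = (1 − 0.485)/2 = 0.257.

0.26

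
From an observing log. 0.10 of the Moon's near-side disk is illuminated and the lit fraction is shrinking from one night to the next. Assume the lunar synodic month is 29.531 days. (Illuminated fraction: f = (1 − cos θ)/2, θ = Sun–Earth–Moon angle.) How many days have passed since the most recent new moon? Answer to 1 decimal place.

cos θ = 1 − 2f = 0.800, giving a principal value of 36.9°.
Since the Moon is past full (waning), take the reflex angle: θ = 360° − 36.9° = 323.1°.
Age = 29.531 × 323.1°/360° ≈ 26.51 days.

26.5 days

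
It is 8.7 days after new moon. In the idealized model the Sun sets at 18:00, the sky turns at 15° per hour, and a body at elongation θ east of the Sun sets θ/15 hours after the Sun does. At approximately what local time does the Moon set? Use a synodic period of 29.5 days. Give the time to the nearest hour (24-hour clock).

01:00

The Moon has covered 8.7/29.5 of its cycle, so θ ≈ 360° × 8.7/29.5 = 106.2°.
The Moon trails the Sun by θ/15 = 106.2/15 ≈ 7.08 hours.
18:00 + 7.08 h ≈ 01:05 → 01:00 to the nearest hour.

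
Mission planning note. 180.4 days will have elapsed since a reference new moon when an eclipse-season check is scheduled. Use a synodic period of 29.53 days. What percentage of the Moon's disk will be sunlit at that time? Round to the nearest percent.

11%

180.4 d spans 6 complete synodic months (6 × 29.53 = 177.18 d) plus 3.22 d.
Phase angle: θ = 360°·(3.22 d)/(29.53 d) = 39.3°.
cos 39.3° = 0.774, so f = (1 − 0.774)/2 = 0.113, so 11%.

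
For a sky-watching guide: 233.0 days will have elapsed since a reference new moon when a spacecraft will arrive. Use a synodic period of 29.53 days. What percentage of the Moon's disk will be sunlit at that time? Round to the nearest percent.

233.0/29.53 = 7.890 lunations, so 7 complete cycles and 26.29 d into the next.
Phase angle: θ = 360°·(26.29 d)/(29.53 d) = 320.5°.
cos 320.5° = 0.772, so f = (1 − 0.772)/2 = 0.114, so 11%.

11%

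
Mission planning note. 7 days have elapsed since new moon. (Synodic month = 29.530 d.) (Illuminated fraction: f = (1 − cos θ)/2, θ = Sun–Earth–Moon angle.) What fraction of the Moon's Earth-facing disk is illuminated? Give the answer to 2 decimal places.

Phase angle: θ = 360°·(7 d)/(29.530 d) = 85.3°.
cos 85.3° = 0.081, so f = (1 − 0.081)/2 = 0.459.

0.46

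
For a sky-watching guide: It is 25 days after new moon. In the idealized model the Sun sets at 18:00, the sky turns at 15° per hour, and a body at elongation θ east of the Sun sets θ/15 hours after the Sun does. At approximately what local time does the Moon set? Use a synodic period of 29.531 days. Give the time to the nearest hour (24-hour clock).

14:00

The Moon has covered 25/29.531 of its cycle, so θ ≈ 360° × 25/29.531 = 304.8°.
At 15° of sky rotation per hour, 304.8° corresponds to a 20.32 h lag.
18:00 + 20.32 h ≈ 14:19 → 14:00 to the nearest hour.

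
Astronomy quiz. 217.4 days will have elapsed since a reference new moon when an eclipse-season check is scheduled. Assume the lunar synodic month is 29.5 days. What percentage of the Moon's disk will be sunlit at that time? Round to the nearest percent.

84%

217.4/29.5 = 7.369 lunations, so 7 complete cycles and 10.90 d into the next.
The Moon has covered 10.90/29.5 of its cycle, so θ ≈ 360° × 10.90/29.5 = 133.0°.
cos 133.0° = (-0.682), so f = (1 − (-0.682))/2 = 0.841, so 84%.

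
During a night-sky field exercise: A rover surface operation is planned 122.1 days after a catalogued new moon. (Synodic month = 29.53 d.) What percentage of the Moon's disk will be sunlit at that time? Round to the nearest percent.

122.1/29.53 = 4.135 lunations, so 4 complete cycles and 3.98 d into the next.
The Moon has covered 3.98/29.53 of its cycle, so θ ≈ 360° × 3.98/29.53 = 48.5°.
cos 48.5° = 0.662, so f = (1 − 0.662)/2 = 0.169, so 17%.

17%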